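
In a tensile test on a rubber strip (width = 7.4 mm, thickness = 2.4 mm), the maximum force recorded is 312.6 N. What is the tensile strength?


Area = width * thickness = 7.4 * 2.4 = 17.76 mm^2
TS = force / area = 312.6 / 17.76 = 17.6 MPa

17.6 MPa


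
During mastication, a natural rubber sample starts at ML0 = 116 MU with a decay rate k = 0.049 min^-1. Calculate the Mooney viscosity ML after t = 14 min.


ML = ML0 * exp(-k * t)
ML = 116 * exp(-0.049 * 14)
ML = 116 * 0.5036
ML = 58.42 MU

58.42 MU


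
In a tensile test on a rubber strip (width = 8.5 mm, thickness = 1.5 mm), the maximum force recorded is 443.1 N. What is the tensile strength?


Area = width * thickness = 8.5 * 1.5 = 12.75 mm^2
TS = force / area = 443.1 / 12.75 = 34.75 MPa

34.75 MPa


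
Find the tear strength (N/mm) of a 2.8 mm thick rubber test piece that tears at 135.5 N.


Tear strength = force / thickness
= 135.5 / 2.8
= 48.39 N/mm

48.39 N/mm


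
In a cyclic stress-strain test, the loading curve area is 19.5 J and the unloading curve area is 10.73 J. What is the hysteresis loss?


Hysteresis loss = loading - unloading
= 19.5 - 10.73
= 8.77 J

8.77 J


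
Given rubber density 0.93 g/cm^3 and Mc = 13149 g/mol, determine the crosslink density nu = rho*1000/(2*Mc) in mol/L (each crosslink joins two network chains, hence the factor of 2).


nu = rho * 1000 / (2 * Mc)
nu = 0.93 * 1000 / (2 * 13149)
nu = 930.0 / 26298
nu = 0.0354 mol/L

0.0354 mol/L


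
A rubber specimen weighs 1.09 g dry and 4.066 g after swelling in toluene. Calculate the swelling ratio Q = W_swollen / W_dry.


Q = W_swollen / W_dry
Q = 4.066 / 1.09
Q = 3.73

Q = 3.73


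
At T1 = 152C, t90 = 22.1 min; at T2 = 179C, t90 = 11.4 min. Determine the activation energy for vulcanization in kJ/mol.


T1 = 425.15 K, T2 = 452.15 K
1/T1 - 1/T2 = 1.4046e-04
ln(t1/t2) = ln(22.1/11.4) = 0.6620
Ea = 8.314 * 0.6620 / 1.4046e-04 = 39183.7063 J/mol
Ea = 39.18 kJ/mol

39.18 kJ/mol


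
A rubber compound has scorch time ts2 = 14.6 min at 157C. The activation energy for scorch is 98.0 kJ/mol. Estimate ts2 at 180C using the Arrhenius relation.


Convert temperatures: T1 = 157 + 273.15 = 430.15 K, T2 = 180 + 273.15 = 453.15 K
ts2_new = 14.6 * exp(98000 / 8.314 * (1/453.15 - 1/430.15))
1/T2 - 1/T1 = -1.1800e-04
ts2_new = 3.63 min

3.63 min


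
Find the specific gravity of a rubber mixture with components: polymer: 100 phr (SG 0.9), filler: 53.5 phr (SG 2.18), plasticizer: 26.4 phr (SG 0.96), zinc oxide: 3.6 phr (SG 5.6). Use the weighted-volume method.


Sum of weights = 183.5
Volume contributions:
  polymer: 100/0.9 = 111.1111
  filler: 53.5/2.18 = 24.5413
  plasticizer: 26.4/0.96 = 27.5000
  zinc oxide: 3.6/5.6 = 0.6429
Sum of volumes = 163.7953
SG = 183.5 / 163.7953 = 1.12

SG = 1.12


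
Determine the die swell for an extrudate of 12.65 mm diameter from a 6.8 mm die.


Die swell ratio = D_extrudate / D_die
= 12.65 / 6.8
= 1.86

Die swell = 1.86


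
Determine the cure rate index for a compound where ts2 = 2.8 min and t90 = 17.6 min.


CRI = 100 / (t90 - ts2)
= 100 / (17.6 - 2.8)
= 100 / 14.8
= 6.76 min^-1

6.76 min^-1


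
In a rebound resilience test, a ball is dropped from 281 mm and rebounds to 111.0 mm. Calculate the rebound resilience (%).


Resilience = h_rebound / h_drop * 100
= 111.0 / 281 * 100
= 39.5%

39.5%


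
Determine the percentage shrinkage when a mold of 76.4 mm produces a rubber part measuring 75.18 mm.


Shrinkage = (mold - part) / mold * 100
= (76.4 - 75.18) / 76.4 * 100
= 1.22 / 76.4 * 100
= 1.6%

1.6%


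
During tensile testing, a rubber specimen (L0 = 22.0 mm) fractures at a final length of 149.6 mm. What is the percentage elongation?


Elongation = (Lf - L0) / L0 * 100
= (149.6 - 22.0) / 22.0 * 100
= 127.6 / 22.0 * 100
= 580.0%

580.0%


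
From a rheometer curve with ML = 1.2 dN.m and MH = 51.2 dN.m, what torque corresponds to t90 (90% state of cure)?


M90 = ML + 0.9 * (MH - ML)
M90 = 1.2 + 0.9 * (51.2 - 1.2)
M90 = 1.2 + 0.9 * 50.0
M90 = 46.2 dN.m

46.2 dN.m


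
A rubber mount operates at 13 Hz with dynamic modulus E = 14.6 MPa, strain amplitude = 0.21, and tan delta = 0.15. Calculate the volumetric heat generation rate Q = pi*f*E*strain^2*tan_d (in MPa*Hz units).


Q = pi * f * E * strain^2 * tan_d
= pi * 13 * 14.6 * 0.21^2 * 0.15
= pi * 13 * 14.6 * 0.0441 * 0.15
= 3.9444

Q = 3.9444


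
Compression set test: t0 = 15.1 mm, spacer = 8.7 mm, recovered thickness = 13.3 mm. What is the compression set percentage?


CS = (t0 - recovered) / (t0 - ts) * 100
= (15.1 - 13.3) / (15.1 - 8.7) * 100
= 1.8 / 6.4 * 100
= 28.1%

28.1%


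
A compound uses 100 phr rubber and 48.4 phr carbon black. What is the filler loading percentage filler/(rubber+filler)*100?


Filler % = filler / (rubber + filler) * 100
= 48.4 / (100 + 48.4) * 100
= 48.4 / 148.4 * 100
= 32.61%

32.61%


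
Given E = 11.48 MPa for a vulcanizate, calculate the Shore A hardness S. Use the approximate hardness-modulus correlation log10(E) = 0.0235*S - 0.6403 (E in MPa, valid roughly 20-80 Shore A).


log10(E) = 0.0235*S - 0.6403  =>  S = (log10(E) + 0.6403) / 0.0235
log10(11.48) = 1.059942
S = (1.059942 + 0.6403) / 0.0235 = 1.700242 / 0.0235
S = 72.4

Shore A = 72.4


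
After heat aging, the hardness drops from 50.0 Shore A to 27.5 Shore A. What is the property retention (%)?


Retention = aged / original * 100
= 27.5 / 50.0 * 100
= 55.0%

55.0%


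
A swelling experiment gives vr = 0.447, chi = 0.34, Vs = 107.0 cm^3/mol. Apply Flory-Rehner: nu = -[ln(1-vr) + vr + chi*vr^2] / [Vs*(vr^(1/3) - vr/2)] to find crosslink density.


ln(1 - vr) = ln(1 - 0.447) = -0.5924
Numerator = -((-0.5924) + 0.447 + 0.34 * 0.447^2) = 0.0775
Denominator = 107.0 * (0.447^(1/3) - 0.447/2) = 57.8980
nu = 0.0775 / 57.8980 = 0.0013 mol/cm^3

0.0013 mol/cm^3


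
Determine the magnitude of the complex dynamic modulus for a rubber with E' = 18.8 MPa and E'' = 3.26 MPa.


|E*| = sqrt(E'^2 + E''^2)
= sqrt(18.8^2 + 3.26^2)
= sqrt(353.4400 + 10.6276)
= 19.081 MPa

19.081 MPa


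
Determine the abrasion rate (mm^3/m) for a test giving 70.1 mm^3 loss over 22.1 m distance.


Rate = volume_loss / distance
= 70.1 / 22.1
= 3.172 mm^3/m

3.172 mm^3/m


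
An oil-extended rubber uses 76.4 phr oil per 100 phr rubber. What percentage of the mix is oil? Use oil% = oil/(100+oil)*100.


Oil % = oil / (100 + oil) * 100
= 76.4 / (100 + 76.4) * 100
= 76.4 / 176.4 * 100
= 43.31%

43.31%


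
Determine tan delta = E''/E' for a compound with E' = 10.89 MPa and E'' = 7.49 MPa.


tan delta = E'' / E'
= 7.49 / 10.89
= 0.6878

tan delta = 0.6878


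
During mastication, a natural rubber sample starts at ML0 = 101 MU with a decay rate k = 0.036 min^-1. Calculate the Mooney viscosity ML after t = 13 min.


ML = ML0 * exp(-k * t)
ML = 101 * exp(-0.036 * 13)
ML = 101 * 0.6263
ML = 63.25 MU

63.25 MU


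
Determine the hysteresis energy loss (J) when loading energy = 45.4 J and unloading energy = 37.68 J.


Hysteresis loss = loading - unloading
= 45.4 - 37.68
= 7.72 J

7.72 J


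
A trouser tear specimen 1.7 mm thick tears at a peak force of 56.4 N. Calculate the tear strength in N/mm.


Tear strength = force / thickness
= 56.4 / 1.7
= 33.18 N/mm

33.18 N/mm


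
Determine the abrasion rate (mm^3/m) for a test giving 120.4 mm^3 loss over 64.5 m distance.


Rate = volume_loss / distance
= 120.4 / 64.5
= 1.867 mm^3/m

1.867 mm^3/m


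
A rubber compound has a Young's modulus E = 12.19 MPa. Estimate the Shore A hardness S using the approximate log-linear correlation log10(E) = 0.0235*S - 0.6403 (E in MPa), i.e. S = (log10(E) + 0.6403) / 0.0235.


log10(E) = 0.0235*S - 0.6403  =>  S = (log10(E) + 0.6403) / 0.0235
log10(12.19) = 1.086004
S = (1.086004 + 0.6403) / 0.0235 = 1.726304 / 0.0235
S = 73.5

Shore A = 73.5


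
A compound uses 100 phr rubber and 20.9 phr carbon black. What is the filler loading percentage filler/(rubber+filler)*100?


Filler % = filler / (rubber + filler) * 100
= 20.9 / (100 + 20.9) * 100
= 20.9 / 120.9 * 100
= 17.29%

17.29%


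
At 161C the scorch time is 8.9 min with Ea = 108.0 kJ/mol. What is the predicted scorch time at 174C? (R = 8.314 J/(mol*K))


Convert temperatures: T1 = 161 + 273.15 = 434.15 K, T2 = 174 + 273.15 = 447.15 K
ts2_new = 8.9 * exp(108000 / 8.314 * (1/447.15 - 1/434.15))
1/T2 - 1/T1 = -6.6965e-05
ts2_new = 3.73 min

3.73 min


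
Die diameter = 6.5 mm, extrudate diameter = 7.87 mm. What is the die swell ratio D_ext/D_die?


Die swell ratio = D_extrudate / D_die
= 7.87 / 6.5
= 1.211

Die swell = 1.211


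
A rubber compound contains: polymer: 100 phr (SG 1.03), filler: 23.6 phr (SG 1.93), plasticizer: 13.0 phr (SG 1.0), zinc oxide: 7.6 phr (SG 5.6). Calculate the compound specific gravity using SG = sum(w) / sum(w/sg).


Sum of weights = 144.2
Volume contributions:
  polymer: 100/1.03 = 97.0874
  filler: 23.6/1.93 = 12.2280
  plasticizer: 13.0/1.0 = 13.0000
  zinc oxide: 7.6/5.6 = 1.3571
Sum of volumes = 123.6725
SG = 144.2 / 123.6725 = 1.166

SG = 1.166


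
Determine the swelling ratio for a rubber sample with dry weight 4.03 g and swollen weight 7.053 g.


Q = W_swollen / W_dry
Q = 7.053 / 4.03
Q = 1.75

Q = 1.75


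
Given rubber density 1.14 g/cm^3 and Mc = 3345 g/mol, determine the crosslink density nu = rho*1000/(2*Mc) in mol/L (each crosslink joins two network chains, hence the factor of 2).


nu = rho * 1000 / (2 * Mc)
nu = 1.14 * 1000 / (2 * 3345)
nu = 1140.0 / 6690
nu = 0.1704 mol/L

0.1704 mol/L


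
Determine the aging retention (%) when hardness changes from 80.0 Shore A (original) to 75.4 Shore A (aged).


Retention = aged / original * 100
= 75.4 / 80.0 * 100
= 94.3%

94.3%


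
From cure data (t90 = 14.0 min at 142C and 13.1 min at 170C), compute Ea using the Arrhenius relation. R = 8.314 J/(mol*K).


T1 = 415.15 K, T2 = 443.15 K
1/T1 - 1/T2 = 1.5220e-04
ln(t1/t2) = ln(14.0/13.1) = 0.0664
Ea = 8.314 * 0.0664 / 1.5220e-04 = 3629.7001 J/mol
Ea = 3.63 kJ/mol

3.63 kJ/mol


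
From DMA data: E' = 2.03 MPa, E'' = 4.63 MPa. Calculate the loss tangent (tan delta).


tan delta = E'' / E'
= 4.63 / 2.03
= 2.2808

tan delta = 2.2808


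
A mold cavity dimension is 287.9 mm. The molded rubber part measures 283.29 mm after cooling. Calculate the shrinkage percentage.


Shrinkage = (mold - part) / mold * 100
= (287.9 - 283.29) / 287.9 * 100
= 4.61 / 287.9 * 100
= 1.6%

1.6%


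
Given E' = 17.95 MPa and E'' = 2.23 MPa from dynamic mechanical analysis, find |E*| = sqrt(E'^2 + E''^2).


|E*| = sqrt(E'^2 + E''^2)
= sqrt(17.95^2 + 2.23^2)
= sqrt(322.2025 + 4.9729)
= 18.088 MPa

18.088 MPa


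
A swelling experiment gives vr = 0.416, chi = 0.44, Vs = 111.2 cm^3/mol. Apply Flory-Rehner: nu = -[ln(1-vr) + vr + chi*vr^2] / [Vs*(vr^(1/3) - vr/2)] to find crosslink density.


ln(1 - vr) = ln(1 - 0.416) = -0.5379
Numerator = -((-0.5379) + 0.416 + 0.44 * 0.416^2) = 0.0457
Denominator = 111.2 * (0.416^(1/3) - 0.416/2) = 59.8814
nu = 0.0457 / 59.8814 = 7.6334e-04 mol/cm^3

7.6334e-04 mol/cm^3


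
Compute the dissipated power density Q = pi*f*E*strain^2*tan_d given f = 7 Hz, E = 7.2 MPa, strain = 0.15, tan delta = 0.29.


Q = pi * f * E * strain^2 * tan_d
= pi * 7 * 7.2 * 0.15^2 * 0.29
= pi * 7 * 7.2 * 0.0225 * 0.29
= 1.0331

Q = 1.0331


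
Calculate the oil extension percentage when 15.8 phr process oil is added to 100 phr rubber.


Oil % = oil / (100 + oil) * 100
= 15.8 / (100 + 15.8) * 100
= 15.8 / 115.8 * 100
= 13.64%

13.64%


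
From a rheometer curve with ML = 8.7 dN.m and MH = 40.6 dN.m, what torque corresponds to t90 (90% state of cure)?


M90 = ML + 0.9 * (MH - ML)
M90 = 8.7 + 0.9 * (40.6 - 8.7)
M90 = 8.7 + 0.9 * 31.9
M90 = 37.41 dN.m

37.41 dN.m


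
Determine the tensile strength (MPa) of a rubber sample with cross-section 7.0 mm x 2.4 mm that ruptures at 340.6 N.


Area = width * thickness = 7.0 * 2.4 = 16.8 mm^2
TS = force / area = 340.6 / 16.8 = 20.27 MPa

20.27 MPa


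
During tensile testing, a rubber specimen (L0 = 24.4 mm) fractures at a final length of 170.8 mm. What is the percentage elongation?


Elongation = (Lf - L0) / L0 * 100
= (170.8 - 24.4) / 24.4 * 100
= 146.4 / 24.4 * 100
= 600.0%

600.0%


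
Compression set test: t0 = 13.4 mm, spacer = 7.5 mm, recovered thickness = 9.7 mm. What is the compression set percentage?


CS = (t0 - recovered) / (t0 - ts) * 100
= (13.4 - 9.7) / (13.4 - 7.5) * 100
= 3.7 / 5.9 * 100
= 62.7%

62.7%


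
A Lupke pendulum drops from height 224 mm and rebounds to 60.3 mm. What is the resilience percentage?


Resilience = h_rebound / h_drop * 100
= 60.3 / 224 * 100
= 26.9%

26.9%


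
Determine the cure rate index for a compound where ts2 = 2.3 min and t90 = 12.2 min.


CRI = 100 / (t90 - ts2)
= 100 / (12.2 - 2.3)
= 100 / 9.9
= 10.1 min^-1

10.1 min^-1


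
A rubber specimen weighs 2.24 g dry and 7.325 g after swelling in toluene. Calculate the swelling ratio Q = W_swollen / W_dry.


Q = W_swollen / W_dry
Q = 7.325 / 2.24
Q = 3.27

Q = 3.27


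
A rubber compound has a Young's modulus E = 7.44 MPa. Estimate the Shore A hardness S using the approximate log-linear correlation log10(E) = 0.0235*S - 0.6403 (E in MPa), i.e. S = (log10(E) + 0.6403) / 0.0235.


log10(E) = 0.0235*S - 0.6403  =>  S = (log10(E) + 0.6403) / 0.0235
log10(7.44) = 0.871573
S = (0.871573 + 0.6403) / 0.0235 = 1.511873 / 0.0235
S = 64.3

Shore A = 64.3


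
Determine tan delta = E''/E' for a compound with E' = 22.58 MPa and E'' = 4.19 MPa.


tan delta = E'' / E'
= 4.19 / 22.58
= 0.1856

tan delta = 0.1856


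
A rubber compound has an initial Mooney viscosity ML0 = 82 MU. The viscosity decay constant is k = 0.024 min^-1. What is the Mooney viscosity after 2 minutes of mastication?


ML = ML0 * exp(-k * t)
ML = 82 * exp(-0.024 * 2)
ML = 82 * 0.9531
ML = 78.16 MU

78.16 MU


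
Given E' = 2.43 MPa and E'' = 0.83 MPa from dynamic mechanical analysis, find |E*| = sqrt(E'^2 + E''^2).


|E*| = sqrt(E'^2 + E''^2)
= sqrt(2.43^2 + 0.83^2)
= sqrt(5.9049 + 0.6889)
= 2.568 MPa

2.568 MPa


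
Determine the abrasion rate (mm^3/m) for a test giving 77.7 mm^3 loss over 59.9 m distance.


Rate = volume_loss / distance
= 77.7 / 59.9
= 1.297 mm^3/m

1.297 mm^3/m


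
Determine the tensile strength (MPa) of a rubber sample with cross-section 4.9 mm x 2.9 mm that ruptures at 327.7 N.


Area = width * thickness = 4.9 * 2.9 = 14.21 mm^2
TS = force / area = 327.7 / 14.21 = 23.06 MPa

23.06 MPa


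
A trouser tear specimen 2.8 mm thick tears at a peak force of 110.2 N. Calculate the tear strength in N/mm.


Tear strength = force / thickness
= 110.2 / 2.8
= 39.36 N/mm

39.36 N/mm


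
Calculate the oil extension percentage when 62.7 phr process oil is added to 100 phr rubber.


Oil % = oil / (100 + oil) * 100
= 62.7 / (100 + 62.7) * 100
= 62.7 / 162.7 * 100
= 38.54%

38.54%


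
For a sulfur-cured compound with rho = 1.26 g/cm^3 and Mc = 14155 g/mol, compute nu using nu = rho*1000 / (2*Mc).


nu = rho * 1000 / (2 * Mc)
nu = 1.26 * 1000 / (2 * 14155)
nu = 1260.0 / 28310
nu = 0.0445 mol/L

0.0445 mol/L


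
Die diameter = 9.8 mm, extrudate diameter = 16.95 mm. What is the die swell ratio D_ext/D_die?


Die swell ratio = D_extrudate / D_die
= 16.95 / 9.8
= 1.73

Die swell = 1.73


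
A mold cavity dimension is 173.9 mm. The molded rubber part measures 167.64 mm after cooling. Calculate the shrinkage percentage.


Shrinkage = (mold - part) / mold * 100
= (173.9 - 167.64) / 173.9 * 100
= 6.26 / 173.9 * 100
= 3.6%

3.6%


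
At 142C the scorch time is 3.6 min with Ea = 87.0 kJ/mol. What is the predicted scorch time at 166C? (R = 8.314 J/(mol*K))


Convert temperatures: T1 = 142 + 273.15 = 415.15 K, T2 = 166 + 273.15 = 439.15 K
ts2_new = 3.6 * exp(87000 / 8.314 * (1/439.15 - 1/415.15))
1/T2 - 1/T1 = -1.3164e-04
ts2_new = 0.91 min

0.91 min


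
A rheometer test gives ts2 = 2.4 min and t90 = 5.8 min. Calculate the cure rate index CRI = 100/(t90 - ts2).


CRI = 100 / (t90 - ts2)
= 100 / (5.8 - 2.4)
= 100 / 3.4
= 29.41 min^-1

29.41 min^-1


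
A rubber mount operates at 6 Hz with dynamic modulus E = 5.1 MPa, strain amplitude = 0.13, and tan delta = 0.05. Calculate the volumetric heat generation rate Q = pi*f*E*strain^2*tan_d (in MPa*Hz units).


Q = pi * f * E * strain^2 * tan_d
= pi * 6 * 5.1 * 0.13^2 * 0.05
= pi * 6 * 5.1 * 0.0169 * 0.05
= 0.0812

Q = 0.0812


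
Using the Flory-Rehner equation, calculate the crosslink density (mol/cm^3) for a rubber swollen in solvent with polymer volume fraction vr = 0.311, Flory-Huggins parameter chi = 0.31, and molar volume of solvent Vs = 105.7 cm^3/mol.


ln(1 - vr) = ln(1 - 0.311) = -0.3725
Numerator = -((-0.3725) + 0.311 + 0.31 * 0.311^2) = 0.0315
Denominator = 105.7 * (0.311^(1/3) - 0.311/2) = 55.1772
nu = 0.0315 / 55.1772 = 5.7144e-04 mol/cm^3

5.7144e-04 mol/cm^3


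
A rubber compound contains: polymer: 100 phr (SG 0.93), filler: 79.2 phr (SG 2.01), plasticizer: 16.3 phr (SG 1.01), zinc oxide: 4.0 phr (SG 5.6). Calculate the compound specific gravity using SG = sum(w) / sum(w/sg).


Sum of weights = 199.5
Volume contributions:
  polymer: 100/0.93 = 107.5269
  filler: 79.2/2.01 = 39.4030
  plasticizer: 16.3/1.01 = 16.1386
  zinc oxide: 4.0/5.6 = 0.7143
Sum of volumes = 163.7828
SG = 199.5 / 163.7828 = 1.218

SG = 1.218


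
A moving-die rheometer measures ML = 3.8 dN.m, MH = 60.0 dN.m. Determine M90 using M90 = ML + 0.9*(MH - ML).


M90 = ML + 0.9 * (MH - ML)
M90 = 3.8 + 0.9 * (60.0 - 3.8)
M90 = 3.8 + 0.9 * 56.2
M90 = 54.38 dN.m

54.38 dN.m


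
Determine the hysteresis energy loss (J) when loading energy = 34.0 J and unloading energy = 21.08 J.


Hysteresis loss = loading - unloading
= 34.0 - 21.08
= 12.92 J

12.92 J


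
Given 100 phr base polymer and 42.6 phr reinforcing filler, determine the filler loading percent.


Filler % = filler / (rubber + filler) * 100
= 42.6 / (100 + 42.6) * 100
= 42.6 / 142.6 * 100
= 29.87%

29.87%


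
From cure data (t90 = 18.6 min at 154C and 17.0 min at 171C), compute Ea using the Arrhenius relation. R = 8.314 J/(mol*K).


T1 = 427.15 K, T2 = 444.15 K
1/T1 - 1/T2 = 8.9606e-05
ln(t1/t2) = ln(18.6/17.0) = 0.0899
Ea = 8.314 * 0.0899 / 8.9606e-05 = 8345.7204 J/mol
Ea = 8.35 kJ/mol

8.35 kJ/mol


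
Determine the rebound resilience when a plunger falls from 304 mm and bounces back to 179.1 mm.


Resilience = h_rebound / h_drop * 100
= 179.1 / 304 * 100
= 58.9%

58.9%


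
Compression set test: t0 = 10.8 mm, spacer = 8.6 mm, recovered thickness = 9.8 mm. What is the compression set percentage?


CS = (t0 - recovered) / (t0 - ts) * 100
= (10.8 - 9.8) / (10.8 - 8.6) * 100
= 1.0 / 2.2 * 100
= 45.5%

45.5%


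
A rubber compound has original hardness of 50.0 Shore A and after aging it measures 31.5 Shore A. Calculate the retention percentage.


Retention = aged / original * 100
= 31.5 / 50.0 * 100
= 63.0%

63.0%


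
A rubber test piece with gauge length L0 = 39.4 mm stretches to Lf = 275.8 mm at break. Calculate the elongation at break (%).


Elongation = (Lf - L0) / L0 * 100
= (275.8 - 39.4) / 39.4 * 100
= 236.4 / 39.4 * 100
= 600.0%

600.0%


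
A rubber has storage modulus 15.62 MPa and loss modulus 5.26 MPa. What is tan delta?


tan delta = E'' / E'
= 5.26 / 15.62
= 0.3367

tan delta = 0.3367


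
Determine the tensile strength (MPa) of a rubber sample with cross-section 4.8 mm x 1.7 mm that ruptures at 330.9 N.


Area = width * thickness = 4.8 * 1.7 = 8.16 mm^2
TS = force / area = 330.9 / 8.16 = 40.55 MPa

40.55 MPa


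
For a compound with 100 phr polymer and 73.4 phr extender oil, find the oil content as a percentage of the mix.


Oil % = oil / (100 + oil) * 100
= 73.4 / (100 + 73.4) * 100
= 73.4 / 173.4 * 100
= 42.33%

42.33%


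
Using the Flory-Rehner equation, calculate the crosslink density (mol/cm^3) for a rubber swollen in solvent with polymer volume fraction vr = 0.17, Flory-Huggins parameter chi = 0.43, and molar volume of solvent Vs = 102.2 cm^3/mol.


ln(1 - vr) = ln(1 - 0.17) = -0.1863
Numerator = -((-0.1863) + 0.17 + 0.43 * 0.17^2) = 0.0039
Denominator = 102.2 * (0.17^(1/3) - 0.17/2) = 47.9283
nu = 0.0039 / 47.9283 = 8.1425e-05 mol/cm^3

8.1425e-05 mol/cm^3


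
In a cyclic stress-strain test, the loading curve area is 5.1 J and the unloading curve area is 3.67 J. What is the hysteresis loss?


Hysteresis loss = loading - unloading
= 5.1 - 3.67
= 1.43 J

1.43 J


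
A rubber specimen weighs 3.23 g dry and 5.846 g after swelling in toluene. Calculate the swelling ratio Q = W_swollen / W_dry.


Q = W_swollen / W_dry
Q = 5.846 / 3.23
Q = 1.81

Q = 1.81


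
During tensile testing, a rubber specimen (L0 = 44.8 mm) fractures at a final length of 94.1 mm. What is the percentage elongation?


Elongation = (Lf - L0) / L0 * 100
= (94.1 - 44.8) / 44.8 * 100
= 49.3 / 44.8 * 100
= 110.0%

110.0%


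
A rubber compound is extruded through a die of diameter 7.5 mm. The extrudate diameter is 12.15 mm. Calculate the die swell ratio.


Die swell ratio = D_extrudate / D_die
= 12.15 / 7.5
= 1.62

Die swell = 1.62


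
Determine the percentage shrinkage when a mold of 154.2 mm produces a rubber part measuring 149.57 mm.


Shrinkage = (mold - part) / mold * 100
= (154.2 - 149.57) / 154.2 * 100
= 4.63 / 154.2 * 100
= 3.0%

3.0%


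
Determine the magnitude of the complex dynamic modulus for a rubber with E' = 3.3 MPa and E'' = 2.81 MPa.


|E*| = sqrt(E'^2 + E''^2)
= sqrt(3.3^2 + 2.81^2)
= sqrt(10.8900 + 7.8961)
= 4.334 MPa

4.334 MPa


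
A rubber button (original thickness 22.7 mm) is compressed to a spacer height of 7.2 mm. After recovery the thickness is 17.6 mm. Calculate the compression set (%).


CS = (t0 - recovered) / (t0 - ts) * 100
= (22.7 - 17.6) / (22.7 - 7.2) * 100
= 5.1 / 15.5 * 100
= 32.9%

32.9%


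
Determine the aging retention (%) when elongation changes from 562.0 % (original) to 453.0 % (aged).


Retention = aged / original * 100
= 453.0 / 562.0 * 100
= 80.6%

80.6%


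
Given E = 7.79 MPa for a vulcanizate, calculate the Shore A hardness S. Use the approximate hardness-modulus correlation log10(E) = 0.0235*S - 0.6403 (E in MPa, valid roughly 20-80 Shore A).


log10(E) = 0.0235*S - 0.6403  =>  S = (log10(E) + 0.6403) / 0.0235
log10(7.79) = 0.891537
S = (0.891537 + 0.6403) / 0.0235 = 1.531837 / 0.0235
S = 65.2

Shore A = 65.2


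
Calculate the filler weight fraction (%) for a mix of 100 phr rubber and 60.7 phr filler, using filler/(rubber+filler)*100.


Filler % = filler / (rubber + filler) * 100
= 60.7 / (100 + 60.7) * 100
= 60.7 / 160.7 * 100
= 37.77%

37.77%


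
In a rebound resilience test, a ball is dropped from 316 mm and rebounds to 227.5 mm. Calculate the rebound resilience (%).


Resilience = h_rebound / h_drop * 100
= 227.5 / 316 * 100
= 72.0%

72.0%


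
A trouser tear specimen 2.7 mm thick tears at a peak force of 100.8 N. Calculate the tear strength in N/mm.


Tear strength = force / thickness
= 100.8 / 2.7
= 37.33 N/mm

37.33 N/mm


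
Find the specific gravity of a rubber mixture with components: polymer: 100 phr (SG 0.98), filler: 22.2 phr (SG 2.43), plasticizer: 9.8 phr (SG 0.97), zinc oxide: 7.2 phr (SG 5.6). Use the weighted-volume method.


Sum of weights = 139.2
Volume contributions:
  polymer: 100/0.98 = 102.0408
  filler: 22.2/2.43 = 9.1358
  plasticizer: 9.8/0.97 = 10.1031
  zinc oxide: 7.2/5.6 = 1.2857
Sum of volumes = 122.5654
SG = 139.2 / 122.5654 = 1.136

SG = 1.136


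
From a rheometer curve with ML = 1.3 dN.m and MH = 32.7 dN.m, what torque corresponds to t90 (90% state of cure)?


M90 = ML + 0.9 * (MH - ML)
M90 = 1.3 + 0.9 * (32.7 - 1.3)
M90 = 1.3 + 0.9 * 31.4
M90 = 29.56 dN.m

29.56 dN.m


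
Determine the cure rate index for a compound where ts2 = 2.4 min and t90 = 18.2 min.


CRI = 100 / (t90 - ts2)
= 100 / (18.2 - 2.4)
= 100 / 15.8
= 6.33 min^-1

6.33 min^-1


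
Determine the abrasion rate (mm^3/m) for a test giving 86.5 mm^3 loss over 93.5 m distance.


Rate = volume_loss / distance
= 86.5 / 93.5
= 0.925 mm^3/m

0.925 mm^3/m


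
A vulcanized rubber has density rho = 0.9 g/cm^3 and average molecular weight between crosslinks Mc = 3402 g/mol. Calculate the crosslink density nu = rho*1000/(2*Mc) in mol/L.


nu = rho * 1000 / (2 * Mc)
nu = 0.9 * 1000 / (2 * 3402)
nu = 900.0 / 6804
nu = 0.1323 mol/L

0.1323 mol/L


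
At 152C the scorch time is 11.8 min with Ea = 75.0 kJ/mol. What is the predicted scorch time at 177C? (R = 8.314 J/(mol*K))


Convert temperatures: T1 = 152 + 273.15 = 425.15 K, T2 = 177 + 273.15 = 450.15 K
ts2_new = 11.8 * exp(75000 / 8.314 * (1/450.15 - 1/425.15))
1/T2 - 1/T1 = -1.3063e-04
ts2_new = 3.63 min

3.63 min


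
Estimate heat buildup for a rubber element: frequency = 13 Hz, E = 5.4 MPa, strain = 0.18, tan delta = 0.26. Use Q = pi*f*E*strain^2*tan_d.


Q = pi * f * E * strain^2 * tan_d
= pi * 13 * 5.4 * 0.18^2 * 0.26
= pi * 13 * 5.4 * 0.0324 * 0.26
= 1.8578

Q = 1.8578


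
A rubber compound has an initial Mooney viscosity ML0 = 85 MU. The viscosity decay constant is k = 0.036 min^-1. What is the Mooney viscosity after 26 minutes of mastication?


ML = ML0 * exp(-k * t)
ML = 85 * exp(-0.036 * 26)
ML = 85 * 0.3922
ML = 33.34 MU

33.34 MU


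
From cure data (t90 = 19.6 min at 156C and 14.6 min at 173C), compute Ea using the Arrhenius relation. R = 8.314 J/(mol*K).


T1 = 429.15 K, T2 = 446.15 K
1/T1 - 1/T2 = 8.8789e-05
ln(t1/t2) = ln(19.6/14.6) = 0.2945
Ea = 8.314 * 0.2945 / 8.8789e-05 = 27577.0791 J/mol
Ea = 27.58 kJ/mol

27.58 kJ/mol


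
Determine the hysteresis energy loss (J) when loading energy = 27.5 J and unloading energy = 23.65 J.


Hysteresis loss = loading - unloading
= 27.5 - 23.65
= 3.85 J

3.85 J


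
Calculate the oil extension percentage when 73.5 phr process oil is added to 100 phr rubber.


Oil % = oil / (100 + oil) * 100
= 73.5 / (100 + 73.5) * 100
= 73.5 / 173.5 * 100
= 42.36%

42.36%


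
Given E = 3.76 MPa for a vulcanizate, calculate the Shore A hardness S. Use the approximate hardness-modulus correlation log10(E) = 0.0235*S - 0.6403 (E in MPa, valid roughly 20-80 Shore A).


log10(E) = 0.0235*S - 0.6403  =>  S = (log10(E) + 0.6403) / 0.0235
log10(3.76) = 0.575188
S = (0.575188 + 0.6403) / 0.0235 = 1.215488 / 0.0235
S = 51.7

Shore A = 51.7


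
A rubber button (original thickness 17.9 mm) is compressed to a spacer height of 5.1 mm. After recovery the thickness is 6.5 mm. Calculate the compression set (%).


CS = (t0 - recovered) / (t0 - ts) * 100
= (17.9 - 6.5) / (17.9 - 5.1) * 100
= 11.4 / 12.8 * 100
= 89.1%

89.1%


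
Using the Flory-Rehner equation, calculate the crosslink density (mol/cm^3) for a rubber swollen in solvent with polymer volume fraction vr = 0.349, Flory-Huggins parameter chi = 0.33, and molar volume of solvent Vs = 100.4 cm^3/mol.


ln(1 - vr) = ln(1 - 0.349) = -0.4292
Numerator = -((-0.4292) + 0.349 + 0.33 * 0.349^2) = 0.0401
Denominator = 100.4 * (0.349^(1/3) - 0.349/2) = 53.1676
nu = 0.0401 / 53.1676 = 7.5330e-04 mol/cm^3

7.5330e-04 mol/cm^3


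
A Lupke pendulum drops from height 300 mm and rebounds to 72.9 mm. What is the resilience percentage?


Resilience = h_rebound / h_drop * 100
= 72.9 / 300 * 100
= 24.3%

24.3%


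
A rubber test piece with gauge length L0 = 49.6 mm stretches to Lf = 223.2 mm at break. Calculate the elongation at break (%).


Elongation = (Lf - L0) / L0 * 100
= (223.2 - 49.6) / 49.6 * 100
= 173.6 / 49.6 * 100
= 350.0%

350.0%


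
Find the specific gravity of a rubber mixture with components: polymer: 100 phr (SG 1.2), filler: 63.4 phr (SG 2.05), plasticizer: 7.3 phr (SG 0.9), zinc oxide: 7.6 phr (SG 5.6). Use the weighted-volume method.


Sum of weights = 178.3
Volume contributions:
  polymer: 100/1.2 = 83.3333
  filler: 63.4/2.05 = 30.9268
  plasticizer: 7.3/0.9 = 8.1111
  zinc oxide: 7.6/5.6 = 1.3571
Sum of volumes = 123.7284
SG = 178.3 / 123.7284 = 1.441

SG = 1.441


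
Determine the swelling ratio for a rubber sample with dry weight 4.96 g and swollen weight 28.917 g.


Q = W_swollen / W_dry
Q = 28.917 / 4.96
Q = 5.83

Q = 5.83


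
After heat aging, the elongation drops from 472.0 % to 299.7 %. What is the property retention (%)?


Retention = aged / original * 100
= 299.7 / 472.0 * 100
= 63.5%

63.5%


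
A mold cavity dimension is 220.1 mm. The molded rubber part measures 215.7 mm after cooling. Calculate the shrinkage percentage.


Shrinkage = (mold - part) / mold * 100
= (220.1 - 215.7) / 220.1 * 100
= 4.4 / 220.1 * 100
= 2.0%

2.0%


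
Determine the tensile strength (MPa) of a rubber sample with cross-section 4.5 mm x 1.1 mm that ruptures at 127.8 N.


Area = width * thickness = 4.5 * 1.1 = 4.95 mm^2
TS = force / area = 127.8 / 4.95 = 25.82 MPa

25.82 MPa


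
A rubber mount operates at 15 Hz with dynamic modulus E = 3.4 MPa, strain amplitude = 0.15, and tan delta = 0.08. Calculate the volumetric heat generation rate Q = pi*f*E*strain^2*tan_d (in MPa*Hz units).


Q = pi * f * E * strain^2 * tan_d
= pi * 15 * 3.4 * 0.15^2 * 0.08
= pi * 15 * 3.4 * 0.0225 * 0.08
= 0.2884

Q = 0.2884


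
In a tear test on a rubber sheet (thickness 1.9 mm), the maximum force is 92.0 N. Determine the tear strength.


Tear strength = force / thickness
= 92.0 / 1.9
= 48.42 N/mm

48.42 N/mm


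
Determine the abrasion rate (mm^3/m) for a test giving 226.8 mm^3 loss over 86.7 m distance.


Rate = volume_loss / distance
= 226.8 / 86.7
= 2.616 mm^3/m

2.616 mm^3/m


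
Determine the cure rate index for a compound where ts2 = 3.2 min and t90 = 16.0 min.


CRI = 100 / (t90 - ts2)
= 100 / (16.0 - 3.2)
= 100 / 12.8
= 7.81 min^-1

7.81 min^-1


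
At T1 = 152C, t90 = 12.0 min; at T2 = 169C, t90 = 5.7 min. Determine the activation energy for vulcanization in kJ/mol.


T1 = 425.15 K, T2 = 442.15 K
1/T1 - 1/T2 = 9.0435e-05
ln(t1/t2) = ln(12.0/5.7) = 0.7444
Ea = 8.314 * 0.7444 / 9.0435e-05 = 68438.8793 J/mol
Ea = 68.44 kJ/mol

68.44 kJ/mol


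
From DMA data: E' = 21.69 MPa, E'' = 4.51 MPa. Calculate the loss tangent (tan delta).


tan delta = E'' / E'
= 4.51 / 21.69
= 0.2079

tan delta = 0.2079


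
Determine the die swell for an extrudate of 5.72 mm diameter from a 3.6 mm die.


Die swell ratio = D_extrudate / D_die
= 5.72 / 3.6
= 1.589

Die swell = 1.589


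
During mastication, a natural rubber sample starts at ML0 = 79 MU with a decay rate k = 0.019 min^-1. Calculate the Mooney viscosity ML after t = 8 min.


ML = ML0 * exp(-k * t)
ML = 79 * exp(-0.019 * 8)
ML = 79 * 0.8590
ML = 67.86 MU

67.86 MU


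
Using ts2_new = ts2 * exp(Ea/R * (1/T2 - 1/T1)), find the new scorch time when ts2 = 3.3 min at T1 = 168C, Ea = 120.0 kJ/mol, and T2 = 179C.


Convert temperatures: T1 = 168 + 273.15 = 441.15 K, T2 = 179 + 273.15 = 452.15 K
ts2_new = 3.3 * exp(120000 / 8.314 * (1/452.15 - 1/441.15))
1/T2 - 1/T1 = -5.5147e-05
ts2_new = 1.49 min

1.49 min


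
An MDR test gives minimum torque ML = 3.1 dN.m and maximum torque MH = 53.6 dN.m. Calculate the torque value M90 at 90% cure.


M90 = ML + 0.9 * (MH - ML)
M90 = 3.1 + 0.9 * (53.6 - 3.1)
M90 = 3.1 + 0.9 * 50.5
M90 = 48.55 dN.m

48.55 dN.m


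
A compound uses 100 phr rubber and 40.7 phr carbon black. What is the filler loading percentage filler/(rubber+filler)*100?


Filler % = filler / (rubber + filler) * 100
= 40.7 / (100 + 40.7) * 100
= 40.7 / 140.7 * 100
= 28.93%

28.93%


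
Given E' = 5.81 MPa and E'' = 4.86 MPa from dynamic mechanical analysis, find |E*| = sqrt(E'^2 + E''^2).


|E*| = sqrt(E'^2 + E''^2)
= sqrt(5.81^2 + 4.86^2)
= sqrt(33.7561 + 23.6196)
= 7.575 MPa

7.575 MPa


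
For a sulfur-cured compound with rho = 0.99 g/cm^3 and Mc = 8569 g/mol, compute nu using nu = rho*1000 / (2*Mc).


nu = rho * 1000 / (2 * Mc)
nu = 0.99 * 1000 / (2 * 8569)
nu = 990.0 / 17138
nu = 0.0578 mol/L

0.0578 mol/L


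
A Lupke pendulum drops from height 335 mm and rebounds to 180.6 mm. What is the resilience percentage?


Resilience = h_rebound / h_drop * 100
= 180.6 / 335 * 100
= 53.9%

53.9%


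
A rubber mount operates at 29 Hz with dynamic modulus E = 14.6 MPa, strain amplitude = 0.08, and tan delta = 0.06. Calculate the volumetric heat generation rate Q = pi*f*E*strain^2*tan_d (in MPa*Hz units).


Q = pi * f * E * strain^2 * tan_d
= pi * 29 * 14.6 * 0.08^2 * 0.06
= pi * 29 * 14.6 * 0.0064 * 0.06
= 0.5108

Q = 0.5108


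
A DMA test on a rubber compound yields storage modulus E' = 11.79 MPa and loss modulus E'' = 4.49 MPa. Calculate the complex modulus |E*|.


|E*| = sqrt(E'^2 + E''^2)
= sqrt(11.79^2 + 4.49^2)
= sqrt(139.0041 + 20.1601)
= 12.616 MPa

12.616 MPa


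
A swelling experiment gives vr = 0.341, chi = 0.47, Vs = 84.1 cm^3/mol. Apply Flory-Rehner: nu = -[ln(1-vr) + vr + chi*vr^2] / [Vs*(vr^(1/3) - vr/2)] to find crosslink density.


ln(1 - vr) = ln(1 - 0.341) = -0.4170
Numerator = -((-0.4170) + 0.341 + 0.47 * 0.341^2) = 0.0214
Denominator = 84.1 * (0.341^(1/3) - 0.341/2) = 44.4163
nu = 0.0214 / 44.4163 = 4.8135e-04 mol/cm^3

4.8135e-04 mol/cm^3


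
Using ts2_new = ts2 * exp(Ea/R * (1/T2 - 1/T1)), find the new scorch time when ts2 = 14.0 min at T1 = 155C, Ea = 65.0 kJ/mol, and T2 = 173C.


Convert temperatures: T1 = 155 + 273.15 = 428.15 K, T2 = 173 + 273.15 = 446.15 K
ts2_new = 14.0 * exp(65000 / 8.314 * (1/446.15 - 1/428.15))
1/T2 - 1/T1 = -9.4231e-05
ts2_new = 6.7 min

6.7 min


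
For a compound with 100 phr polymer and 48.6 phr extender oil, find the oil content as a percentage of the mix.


Oil % = oil / (100 + oil) * 100
= 48.6 / (100 + 48.6) * 100
= 48.6 / 148.6 * 100
= 32.71%

32.71%


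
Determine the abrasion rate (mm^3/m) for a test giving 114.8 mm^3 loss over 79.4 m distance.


Rate = volume_loss / distance
= 114.8 / 79.4
= 1.446 mm^3/m

1.446 mm^3/m


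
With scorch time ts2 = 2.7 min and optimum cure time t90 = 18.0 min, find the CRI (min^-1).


CRI = 100 / (t90 - ts2)
= 100 / (18.0 - 2.7)
= 100 / 15.3
= 6.54 min^-1

6.54 min^-1


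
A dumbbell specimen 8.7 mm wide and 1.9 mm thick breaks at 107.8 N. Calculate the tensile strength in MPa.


Area = width * thickness = 8.7 * 1.9 = 16.53 mm^2
TS = force / area = 107.8 / 16.53 = 6.52 MPa

6.52 MPa


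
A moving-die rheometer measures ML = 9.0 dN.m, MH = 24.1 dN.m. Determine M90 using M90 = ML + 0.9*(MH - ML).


M90 = ML + 0.9 * (MH - ML)
M90 = 9.0 + 0.9 * (24.1 - 9.0)
M90 = 9.0 + 0.9 * 15.1
M90 = 22.59 dN.m

22.59 dN.m


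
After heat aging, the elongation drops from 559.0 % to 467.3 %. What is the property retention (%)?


Retention = aged / original * 100
= 467.3 / 559.0 * 100
= 83.6%

83.6%


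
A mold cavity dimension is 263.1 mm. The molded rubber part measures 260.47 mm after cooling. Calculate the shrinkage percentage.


Shrinkage = (mold - part) / mold * 100
= (263.1 - 260.47) / 263.1 * 100
= 2.63 / 263.1 * 100
= 1.0%

1.0%


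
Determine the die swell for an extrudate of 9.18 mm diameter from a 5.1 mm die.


Die swell ratio = D_extrudate / D_die
= 9.18 / 5.1
= 1.8

Die swell = 1.8


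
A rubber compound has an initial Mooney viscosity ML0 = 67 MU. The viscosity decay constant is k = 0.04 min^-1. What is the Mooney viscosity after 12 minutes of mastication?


ML = ML0 * exp(-k * t)
ML = 67 * exp(-0.04 * 12)
ML = 67 * 0.6188
ML = 41.46 MU

41.46 MU


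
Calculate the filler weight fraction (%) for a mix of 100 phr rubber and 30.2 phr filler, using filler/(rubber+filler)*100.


Filler % = filler / (rubber + filler) * 100
= 30.2 / (100 + 30.2) * 100
= 30.2 / 130.2 * 100
= 23.2%

23.2%


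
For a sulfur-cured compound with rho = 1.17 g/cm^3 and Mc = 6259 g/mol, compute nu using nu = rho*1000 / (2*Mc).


nu = rho * 1000 / (2 * Mc)
nu = 1.17 * 1000 / (2 * 6259)
nu = 1170.0 / 12518
nu = 0.0935 mol/L

0.0935 mol/L


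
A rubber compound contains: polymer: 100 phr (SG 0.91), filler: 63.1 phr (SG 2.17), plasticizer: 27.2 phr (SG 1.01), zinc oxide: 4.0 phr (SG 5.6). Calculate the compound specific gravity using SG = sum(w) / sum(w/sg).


Sum of weights = 194.3
Volume contributions:
  polymer: 100/0.91 = 109.8901
  filler: 63.1/2.17 = 29.0783
  plasticizer: 27.2/1.01 = 26.9307
  zinc oxide: 4.0/5.6 = 0.7143
Sum of volumes = 166.6134
SG = 194.3 / 166.6134 = 1.166

SG = 1.166


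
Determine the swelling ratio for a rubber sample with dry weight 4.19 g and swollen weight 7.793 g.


Q = W_swollen / W_dry
Q = 7.793 / 4.19
Q = 1.86

Q = 1.86


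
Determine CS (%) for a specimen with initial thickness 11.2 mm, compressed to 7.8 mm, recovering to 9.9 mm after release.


CS = (t0 - recovered) / (t0 - ts) * 100
= (11.2 - 9.9) / (11.2 - 7.8) * 100
= 1.3 / 3.4 * 100
= 38.2%

38.2%


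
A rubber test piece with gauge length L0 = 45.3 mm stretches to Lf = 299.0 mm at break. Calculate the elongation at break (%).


Elongation = (Lf - L0) / L0 * 100
= (299.0 - 45.3) / 45.3 * 100
= 253.7 / 45.3 * 100
= 560.0%

560.0%


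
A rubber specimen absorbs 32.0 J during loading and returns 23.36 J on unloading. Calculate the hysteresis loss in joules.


Hysteresis loss = loading - unloading
= 32.0 - 23.36
= 8.64 J

8.64 J


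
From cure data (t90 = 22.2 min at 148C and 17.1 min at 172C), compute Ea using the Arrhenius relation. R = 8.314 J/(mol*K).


T1 = 421.15 K, T2 = 445.15 K
1/T1 - 1/T2 = 1.2802e-04
ln(t1/t2) = ln(22.2/17.1) = 0.2610
Ea = 8.314 * 0.2610 / 1.2802e-04 = 16951.3961 J/mol
Ea = 16.95 kJ/mol

16.95 kJ/mol


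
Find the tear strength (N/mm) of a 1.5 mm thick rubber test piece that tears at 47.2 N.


Tear strength = force / thickness
= 47.2 / 1.5
= 31.47 N/mm

31.47 N/mm


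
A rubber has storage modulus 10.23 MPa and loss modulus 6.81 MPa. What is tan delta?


tan delta = E'' / E'
= 6.81 / 10.23
= 0.6657

tan delta = 0.6657


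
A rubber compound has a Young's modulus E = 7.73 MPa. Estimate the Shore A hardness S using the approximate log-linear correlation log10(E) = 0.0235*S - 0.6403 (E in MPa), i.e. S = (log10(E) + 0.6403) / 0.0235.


log10(E) = 0.0235*S - 0.6403  =>  S = (log10(E) + 0.6403) / 0.0235
log10(7.73) = 0.888179
S = (0.888179 + 0.6403) / 0.0235 = 1.528479 / 0.0235
S = 65.0

Shore A = 65.0


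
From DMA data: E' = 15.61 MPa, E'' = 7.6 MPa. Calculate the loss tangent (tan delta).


tan delta = E'' / E'
= 7.6 / 15.61
= 0.4869

tan delta = 0.4869


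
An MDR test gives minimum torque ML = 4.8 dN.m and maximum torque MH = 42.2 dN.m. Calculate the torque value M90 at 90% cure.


M90 = ML + 0.9 * (MH - ML)
M90 = 4.8 + 0.9 * (42.2 - 4.8)
M90 = 4.8 + 0.9 * 37.4
M90 = 38.46 dN.m

38.46 dN.m


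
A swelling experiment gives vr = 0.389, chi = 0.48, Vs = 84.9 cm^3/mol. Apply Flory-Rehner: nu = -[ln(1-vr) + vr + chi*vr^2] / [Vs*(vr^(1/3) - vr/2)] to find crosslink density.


ln(1 - vr) = ln(1 - 0.389) = -0.4927
Numerator = -((-0.4927) + 0.389 + 0.48 * 0.389^2) = 0.0310
Denominator = 84.9 * (0.389^(1/3) - 0.389/2) = 45.4630
nu = 0.0310 / 45.4630 = 6.8241e-04 mol/cm^3

6.8241e-04 mol/cm^3


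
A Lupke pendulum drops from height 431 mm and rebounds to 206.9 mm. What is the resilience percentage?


Resilience = h_rebound / h_drop * 100
= 206.9 / 431 * 100
= 48.0%

48.0%


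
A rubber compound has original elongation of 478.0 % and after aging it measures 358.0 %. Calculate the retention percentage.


Retention = aged / original * 100
= 358.0 / 478.0 * 100
= 74.9%

74.9%


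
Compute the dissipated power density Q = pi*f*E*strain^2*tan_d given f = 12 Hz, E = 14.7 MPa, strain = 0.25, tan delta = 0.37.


Q = pi * f * E * strain^2 * tan_d
= pi * 12 * 14.7 * 0.25^2 * 0.37
= pi * 12 * 14.7 * 0.0625 * 0.37
= 12.8153

Q = 12.8153
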